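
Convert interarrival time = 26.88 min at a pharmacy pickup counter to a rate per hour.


λ = 1/(interarrival time) in consistent units.
1 hour = 60 min, so λ = 60/26.88 = 2.2321 per hour

Final: 2.2321 /hr


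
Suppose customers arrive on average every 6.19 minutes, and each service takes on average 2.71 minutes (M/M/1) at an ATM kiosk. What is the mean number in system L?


λ = 60/6.19 = 9.6931 /hr
μ = 60/2.71 = 22.1402 /hr
ρ = λ/μ = 9.6931/22.1402 = 0.4378
L = ρ/(1−ρ) = 0.4378/0.5622 = 0.7787

Final: 0.7787


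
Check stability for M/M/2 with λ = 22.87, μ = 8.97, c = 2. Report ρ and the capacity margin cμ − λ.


Total capacity cμ = 2·8.97 = 17.94/hr
ρ = λ/(cμ) = 22.87/17.94 = 1.2748
Stable ⇔ ρ < 1: NO
Spare capacity = cμ − λ = 17.94 − 22.87 = -4.93/hr

Final: ρ = 1.2748; unstable; margin = -4.93/hr


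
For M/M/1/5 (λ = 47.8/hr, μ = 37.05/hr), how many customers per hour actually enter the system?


ρ = 1.2901; P_K = (1−ρ)ρ^5/(1−ρ^6) = 0.287168
λ_eff = λ(1 − P_K) = 47.8·(1 − 0.287168) = 47.8·0.712832 = 34.0734 /hr

Final: 34.0734 /hr


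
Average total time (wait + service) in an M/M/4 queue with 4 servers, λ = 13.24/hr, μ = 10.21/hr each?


a = 1.2968; ρ = 0.3242; P₀ = 0.272082
Lq = P₀·a^c·ρ/(c!(1−ρ)²) = 0.02276
Wq = Lq/λ = 0.02276/13.24 = 0.001719 hr
W = Wq + 1/μ = 0.001719 + 0.09794 = 0.09966 hr

Final: 0.09966 hr


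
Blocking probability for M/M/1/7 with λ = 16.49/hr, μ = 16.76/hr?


ρ = λ/μ = 16.49/16.76 = 0.9839
P_K = (1−ρ)ρ^K/(1−ρ^(K+1)) = (0.01611·0.892538)/(1 − 0.878159)
= 0.014379/0.121841 = 0.118011

Final: 0.118011


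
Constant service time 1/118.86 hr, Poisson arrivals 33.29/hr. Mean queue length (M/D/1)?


ρ = 33.29/118.86 = 0.2801
M/D/1: Lq = ρ²/(2(1−ρ)) = 0.07844/(2·0.7199) = 0.05448

Final: 0.05448


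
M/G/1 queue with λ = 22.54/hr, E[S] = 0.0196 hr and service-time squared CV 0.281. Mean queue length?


ρ = λ·E[S] = 22.54·0.0196 = 0.4418
Lq = ρ²(1+C_s²)/(2(1−ρ)) = 0.1952·(1+0.281)/(2·0.5582)
= 0.1952·1.2810/1.1164 = 0.22394

Final: 0.22394


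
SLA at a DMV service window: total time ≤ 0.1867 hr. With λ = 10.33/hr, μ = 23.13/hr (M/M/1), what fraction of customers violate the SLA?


W ~ Exponential(μ−λ) for M/M/1.
μ − λ = 23.13 − 10.33 = 12.8000
P(W > t) = e^{−(μ−λ)t} = e^{−2.3898} = 0.091652

Final: 0.091652


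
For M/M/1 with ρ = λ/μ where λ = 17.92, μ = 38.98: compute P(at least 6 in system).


ρ = 17.92/38.98 = 0.4597
P(N ≥ n) = ρ^n = 0.4597^6 = 0.009440

Final: 0.009440


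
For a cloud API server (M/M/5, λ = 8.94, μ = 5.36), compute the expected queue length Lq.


a = λ/μ = 1.6679; ρ = a/5 = 0.3336
P₀ = 0.188108
Lq = P₀·a^c·ρ / (c!·(1−ρ)²) = 0.188108·12.90814·0.3336/(120·0.44411)
= 0.01520

Final: 0.01520


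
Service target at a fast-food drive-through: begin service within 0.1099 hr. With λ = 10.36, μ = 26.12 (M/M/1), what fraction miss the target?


ρ = 10.36/26.12 = 0.3966
P(Wq > t) = ρ·e^{−(μ−λ)t} = 0.3966·e^{−1.7320}
= 0.3966·0.176926 = 0.070174

Final: 0.070174


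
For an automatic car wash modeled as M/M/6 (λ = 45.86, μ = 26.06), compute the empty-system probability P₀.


a = λ/μ = 45.86/26.06 = 1.7598; ρ = a/c = 0.2933
Σ_{k=0}^{5} a^k/k! (terms k=0..5) = 1.00000 + 1.75979 + 1.54842 + 0.90830 + 0.39960 + 0.14064 = 5.75675
Tail: a^6/(6!(1−ρ)) = 29.70009/(720·0.7067) = 0.05837
P₀ = 1/(5.75675 + 0.05837) = 1/5.81512 = 0.171966

Final: 0.171966


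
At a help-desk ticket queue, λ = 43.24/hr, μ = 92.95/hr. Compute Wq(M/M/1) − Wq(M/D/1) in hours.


ρ = 43.24/92.95 = 0.4652
Wq(M/M/1) = ρ/(μ−λ) = 0.4652/49.71 = 0.009358 hr
Wq(M/D/1) = ρ/(2(μ−λ)) = 0.004679 hr
Savings = 0.009358 − 0.004679 = 0.004679 hr

Final: 0.004679 hr


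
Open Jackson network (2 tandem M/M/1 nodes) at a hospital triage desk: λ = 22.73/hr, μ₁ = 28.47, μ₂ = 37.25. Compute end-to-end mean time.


Each node sees arrival rate λ = 22.73/hr (tandem ⇒ throughput preserved).
W₁ = 1/(μ₁−λ) = 1/(28.47−22.73) = 0.17422 hr
W₂ = 1/(μ₂−λ) = 1/(37.25−22.73) = 0.06887 hr
W_total = W₁ + W₂ = 0.17422 + 0.06887 = 0.24309 hr

Final: 0.24309 hr


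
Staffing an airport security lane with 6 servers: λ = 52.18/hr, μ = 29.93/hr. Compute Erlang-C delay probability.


a = λ/μ = 1.7434; ρ = a/6 = 0.2906
P₀ = 0.174813 (from M/M/c formula)
C(c,a) = [a^c/(c!(1−ρ))]·P₀ = [28.07916/(720·0.7094)]·0.174813
= 0.05497·0.174813 = 0.009610

Final: 0.009610


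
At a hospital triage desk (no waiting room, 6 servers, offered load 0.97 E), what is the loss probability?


B(c,a) = (a^c/c!) / Σ_{k=0}^{c} a^k/k!
a^6/6! = 0.001157
Σ terms (k=0..6): 1.00000 + 0.97000 + 0.47045 + 0.15211 + 0.03689 + 0.007156 + 0.001157 = 2.637762
B = 0.001157/2.637762 = 0.0004386

Final: 0.0004386


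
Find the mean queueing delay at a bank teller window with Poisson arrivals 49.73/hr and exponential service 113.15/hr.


ρ = 49.73/113.15 = 0.4395
Wq = ρ/(μ−λ) = 0.4395/(113.15 − 49.73) = 0.4395/63.42 = 0.006930 hr

Final: 0.006930 hr


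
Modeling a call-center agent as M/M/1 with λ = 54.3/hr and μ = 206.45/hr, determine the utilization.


ρ = λ/μ = 54.3/206.45 = 0.2630

Final: 0.2630


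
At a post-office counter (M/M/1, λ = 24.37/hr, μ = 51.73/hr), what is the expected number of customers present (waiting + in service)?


ρ = λ/μ = 24.37/51.73 = 0.4711
L = ρ/(1−ρ) = 0.4711/(1 − 0.4711) = 0.4711/0.5289 = 0.8907

Final: 0.8907


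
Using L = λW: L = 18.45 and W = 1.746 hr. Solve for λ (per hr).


λ = L/W = 18.45/1.746 = 10.5670 /hr

Final: 10.5670 /hr


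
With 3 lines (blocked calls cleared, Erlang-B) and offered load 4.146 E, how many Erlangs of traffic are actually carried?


B(3,4.146) = 0.463643 (Erlang-B)
Carried load = a(1 − B) = 4.146·(1 − 0.463643) = 4.146·0.536357 = 2.2237 E

Final: 2.2237 Erlangs


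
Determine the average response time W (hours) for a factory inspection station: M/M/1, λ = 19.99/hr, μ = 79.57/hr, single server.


W = 1/(μ−λ) = 1/(79.57 − 19.99) = 1/59.58 = 0.01678 hr

Final: 0.01678 hr


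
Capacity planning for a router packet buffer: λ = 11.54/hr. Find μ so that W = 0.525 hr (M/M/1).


W = 1/(μ−λ) ⇒ μ − λ = 1/W = 1/0.525 = 1.9048
μ = λ + 1/W = 11.54 + 1.9048 = 13.4448 per hr

Final: 13.4448 /hr


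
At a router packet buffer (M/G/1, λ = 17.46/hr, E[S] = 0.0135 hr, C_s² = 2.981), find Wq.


ρ = λ·E[S] = 17.46·0.0135 = 0.2357
E[S²] = E[S]²(1+C_s²) = 0.0135²·(1+2.981) = 0.0007255
Wq = λ·E[S²]/(2(1−ρ)) = 17.46·0.0007255/(2·0.7643) = 0.008287 hr

Final: 0.008287 hr


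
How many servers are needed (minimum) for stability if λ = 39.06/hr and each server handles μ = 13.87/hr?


Stability requires cμ > λ ⇔ c > λ/μ.
λ/μ = 39.06/13.87 = 2.8161
Minimum integer c = ⌊2.8161⌋ + 1 = 3
Check: 3·13.87 = 41.61 > 39.06, while 2·13.87 = 27.74 ≤ 39.06

Final: 3 servers


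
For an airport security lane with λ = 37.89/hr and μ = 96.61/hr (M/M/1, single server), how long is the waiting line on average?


ρ = 37.89/96.61 = 0.3922
Lq = ρ²/(1−ρ) = 0.1538/0.6078 = 0.2531

Final: 0.2531


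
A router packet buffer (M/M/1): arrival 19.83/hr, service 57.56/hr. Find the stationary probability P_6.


ρ = 19.83/57.56 = 0.3445
P_n = (1−ρ)·ρ^n = (1 − 0.3445)·0.3445^6 = 0.6555·0.001672 = 0.001096

Final: 0.001096


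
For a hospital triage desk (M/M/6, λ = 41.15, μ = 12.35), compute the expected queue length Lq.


a = λ/μ = 3.3320; ρ = a/6 = 0.5553
P₀ = 0.034625
Lq = P₀·a^c·ρ / (c!·(1−ρ)²) = 0.034625·1368.41332·0.5553/(720·0.19773)
= 0.18482

Final: 0.18482


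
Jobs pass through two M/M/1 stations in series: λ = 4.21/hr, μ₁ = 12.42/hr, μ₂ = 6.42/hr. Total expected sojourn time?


Each node sees arrival rate λ = 4.21/hr (tandem ⇒ throughput preserved).
W₁ = 1/(μ₁−λ) = 1/(12.42−4.21) = 0.12180 hr
W₂ = 1/(μ₂−λ) = 1/(6.42−4.21) = 0.45249 hr
W_total = W₁ + W₂ = 0.12180 + 0.45249 = 0.57429 hr

Final: 0.57429 hr


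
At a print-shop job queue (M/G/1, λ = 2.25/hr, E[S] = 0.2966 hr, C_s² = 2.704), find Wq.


ρ = λ·E[S] = 2.25·0.2966 = 0.6673
E[S²] = E[S]²(1+C_s²) = 0.2966²·(1+2.704) = 0.325847
Wq = λ·E[S²]/(2(1−ρ)) = 2.25·0.325847/(2·0.3327) = 1.10199 hr

Final: 1.10199 hr


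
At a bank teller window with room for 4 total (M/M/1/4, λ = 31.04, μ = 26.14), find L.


ρ = 31.04/26.14 = 1.1875
L = ρ[1 − (K+1)ρ^K + Kρ^(K+1)] / [(1−ρ)(1−ρ^(K+1))]
Numerator: 1.1875·(1 − 5·1.988220 + 4·2.360917) = 0.596771
Denominator: (-0.1875)·(-1.360917) = 0.255107
L = 0.596771/0.255107 = 2.3393

Final: 2.3393


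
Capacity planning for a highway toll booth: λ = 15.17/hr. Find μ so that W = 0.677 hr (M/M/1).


W = 1/(μ−λ) ⇒ μ − λ = 1/W = 1/0.677 = 1.4771
μ = λ + 1/W = 15.17 + 1.4771 = 16.6471 per hr

Final: 16.6471 /hr


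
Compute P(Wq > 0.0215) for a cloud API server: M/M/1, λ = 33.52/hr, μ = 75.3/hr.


ρ = 33.52/75.3 = 0.4452
P(Wq > t) = ρ·e^{−(μ−λ)t} = 0.4452·e^{−0.8983}
= 0.4452·0.407274 = 0.181299

Final: 0.181299


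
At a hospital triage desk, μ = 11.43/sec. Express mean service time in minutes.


Mean service time = 1/μ = 1/11.43 second = 0.08749 second
In minutes: 0.08749 × 0.0166667 = 0.001458 min

Final: 0.001458 min


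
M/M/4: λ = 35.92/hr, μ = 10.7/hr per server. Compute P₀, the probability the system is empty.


a = λ/μ = 35.92/10.7 = 3.3570; ρ = a/c = 0.8393
Σ_{k=0}^{3} a^k/k! (terms k=0..3) = 1.00000 + 3.35701 + 5.63476 + 6.30531 = 16.29707
Tail: a^4/(4!(1−ρ)) = 127.00190/(24·0.1607) = 32.91958
P₀ = 1/(16.29707 + 32.91958) = 1/49.21665 = 0.020318

Final: 0.020318


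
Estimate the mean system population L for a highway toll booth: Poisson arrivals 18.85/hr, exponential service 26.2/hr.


ρ = λ/μ = 18.85/26.2 = 0.7195
L = ρ/(1−ρ) = 0.7195/(1 − 0.7195) = 0.7195/0.2805 = 2.5646

Final: 2.5646


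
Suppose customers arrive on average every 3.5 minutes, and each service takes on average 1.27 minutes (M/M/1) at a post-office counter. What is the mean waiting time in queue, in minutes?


λ = 60/3.5 = 17.1429 /hr
μ = 60/1.27 = 47.2441 /hr
ρ = λ/μ = 17.1429/47.2441 = 0.3629
Wq = ρ/(μ−λ) = 0.3629/(47.2441−17.1429) = 0.01205 hr
In minutes: 0.01205·60 = 0.7233 min

Final: 0.7233 min


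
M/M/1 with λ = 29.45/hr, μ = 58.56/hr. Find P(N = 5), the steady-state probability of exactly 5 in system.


ρ = 29.45/58.56 = 0.5029
P_n = (1−ρ)·ρ^n = (1 − 0.5029)·0.5029^5 = 0.4971·0.032168 = 0.015991

Final: 0.015991


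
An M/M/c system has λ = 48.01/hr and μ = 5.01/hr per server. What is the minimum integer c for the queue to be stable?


Stability requires cμ > λ ⇔ c > λ/μ.
λ/μ = 48.01/5.01 = 9.5828
Minimum integer c = ⌊9.5828⌋ + 1 = 10
Check: 10·5.01 = 50.10 > 48.01, while 9·5.01 = 45.09 ≤ 48.01

Final: 10 servers


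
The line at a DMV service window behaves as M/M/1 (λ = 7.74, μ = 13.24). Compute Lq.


ρ = 7.74/13.24 = 0.5846
Lq = ρ²/(1−ρ) = 0.3417/0.4154 = 0.8227

Final: 0.8227


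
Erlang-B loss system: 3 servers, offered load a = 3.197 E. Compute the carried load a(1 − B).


B(3,3.197) = 0.369135 (Erlang-B)
Carried load = a(1 − B) = 3.197·(1 − 0.369135) = 3.197·0.630865 = 2.0169 E

Final: 2.0169 Erlangs


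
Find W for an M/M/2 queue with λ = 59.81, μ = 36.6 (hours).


a = 1.6342; ρ = 0.8171; P₀ = 0.100669
Lq = P₀·a^c·ρ/(c!(1−ρ)²) = 3.28228
Wq = Lq/λ = 3.28228/59.81 = 0.05488 hr
W = Wq + 1/μ = 0.05488 + 0.02732 = 0.08220 hr

Final: 0.08220 hr


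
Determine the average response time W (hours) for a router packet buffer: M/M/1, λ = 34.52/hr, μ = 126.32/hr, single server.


W = 1/(μ−λ) = 1/(126.32 − 34.52) = 1/91.80 = 0.01089 hr

Final: 0.01089 hr


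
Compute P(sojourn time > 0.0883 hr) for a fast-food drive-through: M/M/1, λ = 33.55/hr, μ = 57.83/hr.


W ~ Exponential(μ−λ) for M/M/1.
μ − λ = 57.83 − 33.55 = 24.2800
P(W > t) = e^{−(μ−λ)t} = e^{−2.1439} = 0.117194

Final: 0.117194


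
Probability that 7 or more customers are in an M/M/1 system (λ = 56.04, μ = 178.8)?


ρ = 56.04/178.8 = 0.3134
P(N ≥ n) = ρ^n = 0.3134^7 = 0.0002971

Final: 0.0002971


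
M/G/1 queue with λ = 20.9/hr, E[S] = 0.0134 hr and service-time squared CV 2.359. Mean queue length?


ρ = λ·E[S] = 20.9·0.0134 = 0.2801
Lq = ρ²(1+C_s²)/(2(1−ρ)) = 0.07843·(1+2.359)/(2·0.7199)
= 0.07843·3.3590/1.4399 = 0.18297

Final: 0.18297


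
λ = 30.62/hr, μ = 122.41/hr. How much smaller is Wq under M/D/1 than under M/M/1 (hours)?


ρ = 30.62/122.41 = 0.2501
Wq(M/M/1) = ρ/(μ−λ) = 0.2501/91.79 = 0.002725 hr
Wq(M/D/1) = ρ/(2(μ−λ)) = 0.001363 hr
Savings = 0.002725 − 0.001363 = 0.001363 hr

Final: 0.001363 hr


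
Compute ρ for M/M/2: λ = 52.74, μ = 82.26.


ρ = λ/(cμ) = 52.74/(2·82.26) = 52.74/164.52 = 0.3206

Final: 0.3206


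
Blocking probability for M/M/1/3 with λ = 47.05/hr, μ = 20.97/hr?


ρ = λ/μ = 47.05/20.97 = 2.2437
P_K = (1−ρ)ρ^K/(1−ρ^(K+1)) = (-1.2437·11.294931)/(1 − 25.342228)
= -14.047296/-24.342228 = 0.577075

Final: 0.577075


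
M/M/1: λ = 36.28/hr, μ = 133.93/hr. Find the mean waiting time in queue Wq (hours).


ρ = 36.28/133.93 = 0.2709
Wq = ρ/(μ−λ) = 0.2709/(133.93 − 36.28) = 0.2709/97.65 = 0.002774 hr

Final: 0.002774 hr


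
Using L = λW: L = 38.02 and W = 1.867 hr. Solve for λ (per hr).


λ = L/W = 38.02/1.867 = 20.3642 /hr

Final: 20.3642 /hr


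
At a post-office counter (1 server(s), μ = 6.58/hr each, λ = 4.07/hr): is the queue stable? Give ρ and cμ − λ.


Total capacity cμ = 1·6.58 = 6.58/hr
ρ = λ/(cμ) = 4.07/6.58 = 0.6185
Stable ⇔ ρ < 1: YES
Spare capacity = cμ − λ = 6.58 − 4.07 = 2.51/hr

Final: ρ = 0.6185; stable; margin = 2.51/hr


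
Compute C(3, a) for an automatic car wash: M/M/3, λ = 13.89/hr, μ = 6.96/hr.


a = λ/μ = 1.9957; ρ = a/3 = 0.6652
P₀ = 0.111804 (from M/M/c formula)
C(c,a) = [a^c/(c!(1−ρ))]·P₀ = [7.94839/(6·0.3348)]·0.111804
= 3.95714·0.111804 = 0.442424

Final: 0.442424


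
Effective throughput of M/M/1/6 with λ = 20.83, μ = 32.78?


ρ = 0.6354; P_K = (1−ρ)ρ^6/(1−ρ^7) = 0.025050
λ_eff = λ(1 − P_K) = 20.83·(1 − 0.025050) = 20.83·0.974950 = 20.3082 /hr

Final: 20.3082 /hr


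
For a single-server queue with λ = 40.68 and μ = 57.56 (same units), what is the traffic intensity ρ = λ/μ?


ρ = λ/μ = 40.68/57.56 = 0.7067

Final: 0.7067


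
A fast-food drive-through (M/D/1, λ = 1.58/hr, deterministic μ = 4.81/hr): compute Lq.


ρ = 1.58/4.81 = 0.3285
M/D/1: Lq = ρ²/(2(1−ρ)) = 0.1079/(2·0.6715) = 0.08034

Final: 0.08034


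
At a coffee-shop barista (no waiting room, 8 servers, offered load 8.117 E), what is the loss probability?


B(c,a) = (a^c/c!) / Σ_{k=0}^{c} a^k/k!
a^8/8! = 467.351719
Σ terms (k=0..8): 1.00000 + 8.11700 + 32.94284 + 89.13236 + 180.87183 + 293.62734 + 397.22885 + 460.61522 + 467.35172 = 1930.887157
B = 467.351719/1930.887157 = 0.242040

Final: 0.242040


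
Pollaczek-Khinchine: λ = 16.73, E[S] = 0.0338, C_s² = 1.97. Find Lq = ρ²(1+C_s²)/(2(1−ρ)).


ρ = λ·E[S] = 16.73·0.0338 = 0.5655
Lq = ρ²(1+C_s²)/(2(1−ρ)) = 0.3198·(1+1.97)/(2·0.4345)
= 0.3198·2.9700/0.8691 = 1.09279

Final: 1.09279


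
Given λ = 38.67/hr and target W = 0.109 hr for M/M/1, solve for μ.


W = 1/(μ−λ) ⇒ μ − λ = 1/W = 1/0.109 = 9.1743
μ = λ + 1/W = 38.67 + 9.1743 = 47.8443 per hr

Final: 47.8443 /hr


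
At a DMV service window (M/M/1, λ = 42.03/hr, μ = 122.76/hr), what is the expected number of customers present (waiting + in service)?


ρ = λ/μ = 42.03/122.76 = 0.3424
L = ρ/(1−ρ) = 0.3424/(1 − 0.3424) = 0.3424/0.6576 = 0.5206

Final: 0.5206


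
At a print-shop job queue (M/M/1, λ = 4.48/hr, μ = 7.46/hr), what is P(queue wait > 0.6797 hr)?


ρ = 4.48/7.46 = 0.6005
P(Wq > t) = ρ·e^{−(μ−λ)t} = 0.6005·e^{−2.0255}
= 0.6005·0.131927 = 0.079227

Final: 0.079227


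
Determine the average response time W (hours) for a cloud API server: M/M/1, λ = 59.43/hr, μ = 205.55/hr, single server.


W = 1/(μ−λ) = 1/(205.55 − 59.43) = 1/146.12 = 0.006844 hr

Final: 0.006844 hr


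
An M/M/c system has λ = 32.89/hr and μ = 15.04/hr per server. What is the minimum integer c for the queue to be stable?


Stability requires cμ > λ ⇔ c > λ/μ.
λ/μ = 32.89/15.04 = 2.1868
Minimum integer c = ⌊2.1868⌋ + 1 = 3
Check: 3·15.04 = 45.12 > 32.89, while 2·15.04 = 30.08 ≤ 32.89

Final: 3 servers


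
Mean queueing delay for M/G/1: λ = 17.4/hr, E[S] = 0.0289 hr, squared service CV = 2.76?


ρ = λ·E[S] = 17.4·0.0289 = 0.5029
E[S²] = E[S]²(1+C_s²) = 0.0289²·(1+2.76) = 0.003140
Wq = λ·E[S²]/(2(1−ρ)) = 17.4·0.003140/(2·0.4971) = 0.05496 hr

Final: 0.05496 hr


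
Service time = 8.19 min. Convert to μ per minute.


μ = 1/(service time) in consistent units.
1 minute = 1 min, so μ = 1/8.19 = 0.1221 per minute

Final: 0.1221 /min


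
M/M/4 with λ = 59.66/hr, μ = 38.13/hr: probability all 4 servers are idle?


a = λ/μ = 59.66/38.13 = 1.5646; ρ = a/c = 0.3912
Σ_{k=0}^{3} a^k/k! (terms k=0..3) = 1.00000 + 1.56465 + 1.22406 + 0.63841 = 4.42712
Tail: a^4/(4!(1−ρ)) = 5.99330/(24·0.6088) = 0.41016
P₀ = 1/(4.42712 + 0.41016) = 1/4.83727 = 0.206728

Final: 0.206728


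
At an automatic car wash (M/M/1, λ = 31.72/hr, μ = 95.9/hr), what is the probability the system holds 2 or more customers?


ρ = 31.72/95.9 = 0.3308
P(N ≥ n) = ρ^n = 0.3308^2 = 0.109403

Final: 0.109403


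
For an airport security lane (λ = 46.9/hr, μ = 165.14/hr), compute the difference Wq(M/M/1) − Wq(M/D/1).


ρ = 46.9/165.14 = 0.2840
Wq(M/M/1) = ρ/(μ−λ) = 0.2840/118.24 = 0.002402 hr
Wq(M/D/1) = ρ/(2(μ−λ)) = 0.001201 hr
Savings = 0.002402 − 0.001201 = 0.001201 hr

Final: 0.001201 hr


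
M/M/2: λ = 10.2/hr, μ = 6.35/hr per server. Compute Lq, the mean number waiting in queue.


a = λ/μ = 1.6063; ρ = a/2 = 0.8031
P₀ = 0.109170
Lq = P₀·a^c·ρ / (c!·(1−ρ)²) = 0.109170·2.58020·0.8031/(2·0.03875)
= 2.91912

Final: 2.91912


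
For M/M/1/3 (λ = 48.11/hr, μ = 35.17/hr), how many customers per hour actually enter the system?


ρ = 1.3679; P_K = (1−ρ)ρ^3/(1−ρ^4) = 0.376490
λ_eff = λ(1 − P_K) = 48.11·(1 − 0.376490) = 48.11·0.623510 = 29.9971 /hr

Final: 29.9971 /hr


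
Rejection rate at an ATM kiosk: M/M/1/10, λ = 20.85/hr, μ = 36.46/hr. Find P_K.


ρ = λ/μ = 20.85/36.46 = 0.5719
P_K = (1−ρ)ρ^K/(1−ρ^(K+1)) = (0.4281·0.003740)/(1 − 0.002139)
= 0.001601/0.997861 = 0.001605

Final: 0.001605


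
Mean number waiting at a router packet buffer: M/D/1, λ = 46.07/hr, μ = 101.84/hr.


ρ = 46.07/101.84 = 0.4524
M/D/1: Lq = ρ²/(2(1−ρ)) = 0.2046/(2·0.5476) = 0.18685

Final: 0.18685


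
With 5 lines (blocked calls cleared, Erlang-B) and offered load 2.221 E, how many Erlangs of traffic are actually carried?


B(5,2.221) = 0.050165 (Erlang-B)
Carried load = a(1 − B) = 2.221·(1 − 0.050165) = 2.221·0.949835 = 2.1096 E

Final: 2.1096 Erlangs


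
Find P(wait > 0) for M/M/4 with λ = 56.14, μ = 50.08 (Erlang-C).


a = λ/μ = 1.1210; ρ = a/4 = 0.2803
P₀ = 0.325146 (from M/M/c formula)
C(c,a) = [a^c/(c!(1−ρ))]·P₀ = [1.57918/(24·0.7197)]·0.325146
= 0.09142·0.325146 = 0.029725

Final: 0.029725


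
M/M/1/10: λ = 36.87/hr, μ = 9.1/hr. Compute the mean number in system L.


ρ = 36.87/9.1 = 4.0516
L = ρ[1 − (K+1)ρ^K + Kρ^(K+1)] / [(1−ρ)(1−ρ^(K+1))]
Numerator: 4.0516·(1 − 11·1192113.079228 + 10·4830022.992434) = 142565298.092064
Denominator: (-3.0516)·(-4830021.992434) = 14739528.651637
L = 142565298.092064/14739528.651637 = 9.6723

Final: 9.6723


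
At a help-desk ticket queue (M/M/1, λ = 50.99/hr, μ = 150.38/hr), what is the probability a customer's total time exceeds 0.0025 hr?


W ~ Exponential(μ−λ) for M/M/1.
μ − λ = 150.38 − 50.99 = 99.3900
P(W > t) = e^{−(μ−λ)t} = e^{−0.2485} = 0.779989

Final: 0.779989


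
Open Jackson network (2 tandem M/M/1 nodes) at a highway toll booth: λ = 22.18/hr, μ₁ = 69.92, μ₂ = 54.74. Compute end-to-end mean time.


Each node sees arrival rate λ = 22.18/hr (tandem ⇒ throughput preserved).
W₁ = 1/(μ₁−λ) = 1/(69.92−22.18) = 0.02095 hr
W₂ = 1/(μ₂−λ) = 1/(54.74−22.18) = 0.03071 hr
W_total = W₁ + W₂ = 0.02095 + 0.03071 = 0.05166 hr

Final: 0.05166 hr


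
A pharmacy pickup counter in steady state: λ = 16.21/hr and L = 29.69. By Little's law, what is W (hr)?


W = L/λ = 29.69/16.21 = 1.8316 hr

Final: 1.8316 hr


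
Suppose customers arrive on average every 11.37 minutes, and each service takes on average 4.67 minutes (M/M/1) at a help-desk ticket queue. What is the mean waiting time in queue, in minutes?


λ = 60/11.37 = 5.2770 /hr
μ = 60/4.67 = 12.8480 /hr
ρ = λ/μ = 5.2770/12.8480 = 0.4107
Wq = ρ/(μ−λ) = 0.4107/(12.8480−5.2770) = 0.05425 hr
In minutes: 0.05425·60 = 3.255 min

Final: 3.255 min


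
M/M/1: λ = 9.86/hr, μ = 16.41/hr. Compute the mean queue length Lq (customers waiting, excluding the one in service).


ρ = 9.86/16.41 = 0.6009
Lq = ρ²/(1−ρ) = 0.3610/0.3991 = 0.9045

Final: 0.9045


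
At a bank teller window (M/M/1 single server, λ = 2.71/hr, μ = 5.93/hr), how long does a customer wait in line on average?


ρ = 2.71/5.93 = 0.4570
Wq = ρ/(μ−λ) = 0.4570/(5.93 − 2.71) = 0.4570/3.22 = 0.1419 hr

Final: 0.1419 hr


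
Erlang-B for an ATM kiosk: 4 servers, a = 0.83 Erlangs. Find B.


B(c,a) = (a^c/c!) / Σ_{k=0}^{c} a^k/k!
a^4/4! = 0.019774
Σ terms (k=0..4): 1.00000 + 0.83000 + 0.34445 + 0.09530 + 0.01977 = 2.289522
B = 0.019774/2.289522 = 0.008637

Final: 0.008637


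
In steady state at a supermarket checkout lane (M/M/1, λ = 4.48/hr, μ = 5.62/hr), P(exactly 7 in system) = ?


ρ = 4.48/5.62 = 0.7972
P_n = (1−ρ)·ρ^n = (1 − 0.7972)·0.7972^7 = 0.2028·0.204546 = 0.041492

Final: 0.041492


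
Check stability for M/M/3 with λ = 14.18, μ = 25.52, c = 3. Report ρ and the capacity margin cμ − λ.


Total capacity cμ = 3·25.52 = 76.56/hr
ρ = λ/(cμ) = 14.18/76.56 = 0.1852
Stable ⇔ ρ < 1: YES
Spare capacity = cμ − λ = 76.56 − 14.18 = 62.38/hr

Final: ρ = 0.1852; stable; margin = 62.38/hr


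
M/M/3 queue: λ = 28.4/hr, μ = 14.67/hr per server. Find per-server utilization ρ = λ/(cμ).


ρ = λ/(cμ) = 28.4/(3·14.67) = 28.4/44.01 = 0.6453

Final: 0.6453


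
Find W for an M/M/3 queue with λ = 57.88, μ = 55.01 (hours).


a = 1.0522; ρ = 0.3507; P₀ = 0.344268
Lq = P₀·a^c·ρ/(c!(1−ρ)²) = 0.05560
Wq = Lq/λ = 0.05560/57.88 = 0.0009607 hr
W = Wq + 1/μ = 0.0009607 + 0.01818 = 0.01914 hr

Final: 0.01914 hr


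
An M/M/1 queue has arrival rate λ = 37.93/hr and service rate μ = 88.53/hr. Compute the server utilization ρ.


ρ = λ/μ = 37.93/88.53 = 0.4284

Final: 0.4284


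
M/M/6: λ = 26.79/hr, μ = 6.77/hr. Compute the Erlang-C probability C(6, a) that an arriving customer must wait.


a = λ/μ = 3.9572; ρ = a/6 = 0.6595
P₀ = 0.017519 (from M/M/c formula)
C(c,a) = [a^c/(c!(1−ρ))]·P₀ = [3839.76167/(720·0.3405)]·0.017519
= 15.66353·0.017519 = 0.274409

Final: 0.274409


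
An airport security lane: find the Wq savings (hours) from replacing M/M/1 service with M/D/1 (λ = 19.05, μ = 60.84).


ρ = 19.05/60.84 = 0.3131
Wq(M/M/1) = ρ/(μ−λ) = 0.3131/41.79 = 0.007493 hr
Wq(M/D/1) = ρ/(2(μ−λ)) = 0.003746 hr
Savings = 0.007493 − 0.003746 = 0.003746 hr

Final: 0.003746 hr


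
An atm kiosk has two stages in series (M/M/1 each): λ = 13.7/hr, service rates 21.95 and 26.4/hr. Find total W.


Each node sees arrival rate λ = 13.7/hr (tandem ⇒ throughput preserved).
W₁ = 1/(μ₁−λ) = 1/(21.95−13.7) = 0.12121 hr
W₂ = 1/(μ₂−λ) = 1/(26.4−13.7) = 0.07874 hr
W_total = W₁ + W₂ = 0.12121 + 0.07874 = 0.19995 hr

Final: 0.19995 hr


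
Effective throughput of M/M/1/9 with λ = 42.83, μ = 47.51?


ρ = 0.9015; P_K = (1−ρ)ρ^9/(1−ρ^10) = 0.060012
λ_eff = λ(1 − P_K) = 42.83·(1 − 0.060012) = 42.83·0.939988 = 40.2597 /hr

Final: 40.2597 /hr


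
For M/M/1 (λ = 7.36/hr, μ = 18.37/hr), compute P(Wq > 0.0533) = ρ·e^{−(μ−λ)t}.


ρ = 7.36/18.37 = 0.4007
P(Wq > t) = ρ·e^{−(μ−λ)t} = 0.4007·e^{−0.5868}
= 0.4007·0.556086 = 0.222798

Final: 0.222798


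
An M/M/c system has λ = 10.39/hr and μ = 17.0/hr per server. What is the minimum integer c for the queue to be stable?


Stability requires cμ > λ ⇔ c > λ/μ.
λ/μ = 10.39/17.0 = 0.6112
Minimum integer c = ⌊0.6112⌋ + 1 = 1
Check: 1·17.0 = 17.00 > 10.39, while 0·17.0 = 0.00 ≤ 10.39

Final: 1 servers


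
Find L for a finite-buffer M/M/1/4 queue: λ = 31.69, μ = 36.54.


ρ = 31.69/36.54 = 0.8673
L = ρ[1 − (K+1)ρ^K + Kρ^(K+1)] / [(1−ρ)(1−ρ^(K+1))]
Numerator: 0.8673·(1 − 5·0.565737 + 4·0.490646) = 0.116126
Denominator: (0.1327)·(0.509354) = 0.067607
L = 0.116126/0.067607 = 1.7177

Final: 1.7177


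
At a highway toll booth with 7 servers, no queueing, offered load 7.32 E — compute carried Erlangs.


B(7,7.32) = 0.268438 (Erlang-B)
Carried load = a(1 − B) = 7.32·(1 − 0.268438) = 7.32·0.731562 = 5.3550 E

Final: 5.3550 Erlangs


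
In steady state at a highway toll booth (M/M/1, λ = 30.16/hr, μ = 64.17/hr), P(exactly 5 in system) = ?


ρ = 30.16/64.17 = 0.4700
P_n = (1−ρ)·ρ^n = (1 − 0.4700)·0.4700^5 = 0.5300·0.022935 = 0.012155

Final: 0.012155


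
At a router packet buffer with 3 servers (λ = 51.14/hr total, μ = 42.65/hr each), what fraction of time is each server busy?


ρ = λ/(cμ) = 51.14/(3·42.65) = 51.14/127.95 = 0.3997

Final: 0.3997


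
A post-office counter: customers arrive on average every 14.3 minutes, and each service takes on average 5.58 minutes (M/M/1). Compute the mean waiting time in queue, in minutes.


λ = 60/14.3 = 4.1958 /hr
μ = 60/5.58 = 10.7527 /hr
ρ = λ/μ = 4.1958/10.7527 = 0.3902
Wq = ρ/(μ−λ) = 0.3902/(10.7527−4.1958) = 0.05951 hr
In minutes: 0.05951·60 = 3.571 min

Final: 3.571 min


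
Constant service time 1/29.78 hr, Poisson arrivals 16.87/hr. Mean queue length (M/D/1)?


ρ = 16.87/29.78 = 0.5665
M/D/1: Lq = ρ²/(2(1−ρ)) = 0.3209/(2·0.4335) = 0.37013

Final: 0.37013


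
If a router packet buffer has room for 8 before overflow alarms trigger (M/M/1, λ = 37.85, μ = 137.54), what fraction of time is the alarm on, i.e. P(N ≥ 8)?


ρ = 37.85/137.54 = 0.2752
P(N ≥ n) = ρ^n = 0.2752^8 = 0.00003289

Final: 0.00003289


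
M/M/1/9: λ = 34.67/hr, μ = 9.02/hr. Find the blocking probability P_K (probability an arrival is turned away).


ρ = λ/μ = 34.67/9.02 = 3.8437
P_K = (1−ρ)ρ^K/(1−ρ^(K+1)) = (-2.8437·183115.765578)/(1 − 703838.535762)
= -520722.770184/-703837.535762 = 0.739834

Final: 0.739834


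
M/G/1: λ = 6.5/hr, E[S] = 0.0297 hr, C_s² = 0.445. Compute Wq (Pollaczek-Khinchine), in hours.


ρ = λ·E[S] = 6.5·0.0297 = 0.1930
E[S²] = E[S]²(1+C_s²) = 0.0297²·(1+0.445) = 0.001275
Wq = λ·E[S²]/(2(1−ρ)) = 6.5·0.001275/(2·0.8070) = 0.005134 hr

Final: 0.005134 hr


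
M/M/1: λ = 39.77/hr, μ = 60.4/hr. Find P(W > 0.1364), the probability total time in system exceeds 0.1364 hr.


W ~ Exponential(μ−λ) for M/M/1.
μ − λ = 60.4 − 39.77 = 20.6300
P(W > t) = e^{−(μ−λ)t} = e^{−2.8139} = 0.059969

Final: 0.059969


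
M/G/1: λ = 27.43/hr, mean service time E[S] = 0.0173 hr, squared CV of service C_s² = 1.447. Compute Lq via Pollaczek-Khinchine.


ρ = λ·E[S] = 27.43·0.0173 = 0.4745
Lq = ρ²(1+C_s²)/(2(1−ρ)) = 0.2252·(1+1.447)/(2·0.5255)
= 0.2252·2.4470/1.0509 = 0.52433

Final: 0.52433


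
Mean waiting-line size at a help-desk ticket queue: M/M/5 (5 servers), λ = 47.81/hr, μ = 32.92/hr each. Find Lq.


a = λ/μ = 1.4523; ρ = a/5 = 0.2905
P₀ = 0.233716
Lq = P₀·a^c·ρ / (c!·(1−ρ)²) = 0.233716·6.46092·0.2905/(120·0.50344)
= 0.007260

Final: 0.007260


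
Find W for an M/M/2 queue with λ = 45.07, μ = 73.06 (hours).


a = 0.6169; ρ = 0.3084; P₀ = 0.528532
Lq = P₀·a^c·ρ/(c!(1−ρ)²) = 0.06486
Wq = Lq/λ = 0.06486/45.07 = 0.001439 hr
W = Wq + 1/μ = 0.001439 + 0.01369 = 0.01513 hr

Final: 0.01513 hr


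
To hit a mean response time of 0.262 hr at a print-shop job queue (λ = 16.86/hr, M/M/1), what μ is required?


W = 1/(μ−λ) ⇒ μ − λ = 1/W = 1/0.262 = 3.8168
μ = λ + 1/W = 16.86 + 3.8168 = 20.6768 per hr

Final: 20.6768 /hr


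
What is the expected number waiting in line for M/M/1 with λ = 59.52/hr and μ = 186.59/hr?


ρ = 59.52/186.59 = 0.3190
Lq = ρ²/(1−ρ) = 0.1018/0.6810 = 0.1494

Final: 0.1494


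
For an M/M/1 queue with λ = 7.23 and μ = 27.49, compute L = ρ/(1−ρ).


ρ = λ/μ = 7.23/27.49 = 0.2630
L = ρ/(1−ρ) = 0.2630/(1 − 0.2630) = 0.2630/0.7370 = 0.3569

Final: 0.3569


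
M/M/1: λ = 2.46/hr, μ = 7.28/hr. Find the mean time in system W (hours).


W = 1/(μ−λ) = 1/(7.28 − 2.46) = 1/4.82 = 0.2075 hr

Final: 0.2075 hr


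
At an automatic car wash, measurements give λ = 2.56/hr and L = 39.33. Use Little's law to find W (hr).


W = L/λ = 39.33/2.56 = 15.3633 hr

Final: 15.3633 hr


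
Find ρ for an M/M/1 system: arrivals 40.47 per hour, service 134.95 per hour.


ρ = λ/μ = 40.47/134.95 = 0.2999

Final: 0.2999


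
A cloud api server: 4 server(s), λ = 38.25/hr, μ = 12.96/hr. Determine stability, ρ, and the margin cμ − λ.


Total capacity cμ = 4·12.96 = 51.84/hr
ρ = λ/(cμ) = 38.25/51.84 = 0.7378
Stable ⇔ ρ < 1: YES
Spare capacity = cμ − λ = 51.84 − 38.25 = 13.59/hr

Final: ρ = 0.7378; stable; margin = 13.59/hr


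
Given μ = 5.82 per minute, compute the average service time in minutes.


Mean service time = 1/μ = 1/5.82 minute = 0.17182 minute
In minutes: 0.17182 × 1 = 0.1718 min

Final: 0.1718 min


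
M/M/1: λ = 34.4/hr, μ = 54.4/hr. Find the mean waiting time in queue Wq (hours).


ρ = 34.4/54.4 = 0.6324
Wq = ρ/(μ−λ) = 0.6324/(54.4 − 34.4) = 0.6324/20.00 = 0.03162 hr

Final: 0.03162 hr


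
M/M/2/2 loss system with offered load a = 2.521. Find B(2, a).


B(c,a) = (a^c/c!) / Σ_{k=0}^{c} a^k/k!
a^2/2! = 3.177720
Σ terms (k=0..2): 1.00000 + 2.52100 + 3.17772 = 6.698721
B = 3.177720/6.698721 = 0.474377

Final: 0.474377


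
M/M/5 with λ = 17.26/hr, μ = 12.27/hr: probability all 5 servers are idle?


a = λ/μ = 17.26/12.27 = 1.4067; ρ = a/c = 0.2813
Σ_{k=0}^{4} a^k/k! (terms k=0..4) = 1.00000 + 1.40668 + 0.98938 + 0.46391 + 0.16314 = 4.02312
Tail: a^5/(5!(1−ρ)) = 5.50784/(120·0.7187) = 0.06387
P₀ = 1/(4.02312 + 0.06387) = 1/4.08699 = 0.244679

Final: 0.244679


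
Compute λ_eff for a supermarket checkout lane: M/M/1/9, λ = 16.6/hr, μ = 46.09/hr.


ρ = 0.3602; P_K = (1−ρ)ρ^9/(1−ρ^10) = 0.00006525
λ_eff = λ(1 − P_K) = 16.6·(1 − 0.00006525) = 16.6·0.999935 = 16.5989 /hr

Final: 16.5989 /hr


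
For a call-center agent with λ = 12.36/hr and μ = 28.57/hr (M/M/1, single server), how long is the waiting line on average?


ρ = 12.36/28.57 = 0.4326
Lq = ρ²/(1−ρ) = 0.1872/0.5674 = 0.3299

Final: 0.3299


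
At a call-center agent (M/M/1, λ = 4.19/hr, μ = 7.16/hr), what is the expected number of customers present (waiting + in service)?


ρ = λ/μ = 4.19/7.16 = 0.5852
L = ρ/(1−ρ) = 0.5852/(1 − 0.5852) = 0.5852/0.4148 = 1.4108

Final: 1.4108


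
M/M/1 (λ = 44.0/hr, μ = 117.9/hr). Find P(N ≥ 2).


ρ = 44.0/117.9 = 0.3732
P(N ≥ n) = ρ^n = 0.3732^2 = 0.139276

Final: 0.139276


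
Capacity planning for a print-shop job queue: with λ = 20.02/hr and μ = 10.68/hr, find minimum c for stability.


Stability requires cμ > λ ⇔ c > λ/μ.
λ/μ = 20.02/10.68 = 1.8745
Minimum integer c = ⌊1.8745⌋ + 1 = 2
Check: 2·10.68 = 21.36 > 20.02, while 1·10.68 = 10.68 ≤ 20.02

Final: 2 servers


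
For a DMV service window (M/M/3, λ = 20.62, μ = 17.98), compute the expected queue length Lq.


a = λ/μ = 1.1468; ρ = a/3 = 0.3823
P₀ = 0.311391
Lq = P₀·a^c·ρ / (c!·(1−ρ)²) = 0.311391·1.50833·0.3823/(6·0.38158)
= 0.07842

Final: 0.07842


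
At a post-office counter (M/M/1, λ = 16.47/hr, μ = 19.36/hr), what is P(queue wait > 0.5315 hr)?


ρ = 16.47/19.36 = 0.8507
P(Wq > t) = ρ·e^{−(μ−λ)t} = 0.8507·e^{−1.5360}
= 0.8507·0.215233 = 0.183104

Final: 0.183104


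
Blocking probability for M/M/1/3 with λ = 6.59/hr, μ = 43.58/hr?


ρ = λ/μ = 6.59/43.58 = 0.1512
P_K = (1−ρ)ρ^K/(1−ρ^(K+1)) = (0.8488·0.003458)/(1 − 0.0005229)
= 0.002935/0.999477 = 0.002936

Final: 0.002936


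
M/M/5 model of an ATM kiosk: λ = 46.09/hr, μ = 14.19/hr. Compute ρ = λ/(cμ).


ρ = λ/(cμ) = 46.09/(5·14.19) = 46.09/70.95 = 0.6496

Final: 0.6496


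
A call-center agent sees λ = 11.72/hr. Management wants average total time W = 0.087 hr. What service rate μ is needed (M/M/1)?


W = 1/(μ−λ) ⇒ μ − λ = 1/W = 1/0.087 = 11.4943
μ = λ + 1/W = 11.72 + 11.4943 = 23.2143 per hr

Final: 23.2143 /hr


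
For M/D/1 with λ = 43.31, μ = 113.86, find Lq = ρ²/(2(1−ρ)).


ρ = 43.31/113.86 = 0.3804
M/D/1: Lq = ρ²/(2(1−ρ)) = 0.1447/(2·0.6196) = 0.11676

Final: 0.11676


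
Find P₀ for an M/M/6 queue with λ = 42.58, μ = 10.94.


a = λ/μ = 42.58/10.94 = 3.8921; ρ = a/c = 0.6487
Σ_{k=0}^{5} a^k/k! (terms k=0..5) = 1.00000 + 3.89214 + 7.57437 + 9.82684 + 9.56185 + 7.44321 = 39.29842
Tail: a^6/(6!(1−ρ)) = 3476.40216/(720·0.3513) = 13.74380
P₀ = 1/(39.29842 + 13.74380) = 1/53.04221 = 0.018853

Final: 0.018853


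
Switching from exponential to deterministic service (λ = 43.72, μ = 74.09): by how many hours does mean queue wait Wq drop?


ρ = 43.72/74.09 = 0.5901
Wq(M/M/1) = ρ/(μ−λ) = 0.5901/30.37 = 0.01943 hr
Wq(M/D/1) = ρ/(2(μ−λ)) = 0.009715 hr
Savings = 0.01943 − 0.009715 = 0.009715 hr

Final: 0.009715 hr


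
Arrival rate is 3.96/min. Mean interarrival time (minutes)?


Mean interarrival time = 1/λ = 1/3.96 minute = 0.25253 minute
In minutes: 0.25253 × 1 = 0.2525 min

Final: 0.2525 min


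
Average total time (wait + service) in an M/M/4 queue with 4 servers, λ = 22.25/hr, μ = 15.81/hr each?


a = 1.4073; ρ = 0.3518; P₀ = 0.243051
Lq = P₀·a^c·ρ/(c!(1−ρ)²) = 0.03327
Wq = Lq/λ = 0.03327/22.25 = 0.001495 hr
W = Wq + 1/μ = 0.001495 + 0.06325 = 0.06475 hr

Final: 0.06475 hr


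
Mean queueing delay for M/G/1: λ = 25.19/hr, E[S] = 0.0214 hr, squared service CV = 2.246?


ρ = λ·E[S] = 25.19·0.0214 = 0.5391
E[S²] = E[S]²(1+C_s²) = 0.0214²·(1+2.246) = 0.001487
Wq = λ·E[S²]/(2(1−ρ)) = 25.19·0.001487/(2·0.4609) = 0.04062 hr

Final: 0.04062 hr


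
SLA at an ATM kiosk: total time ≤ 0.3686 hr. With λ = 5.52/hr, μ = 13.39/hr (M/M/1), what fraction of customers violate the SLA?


W ~ Exponential(μ−λ) for M/M/1.
μ − λ = 13.39 − 5.52 = 7.8700
P(W > t) = e^{−(μ−λ)t} = e^{−2.9009} = 0.054975

Final: 0.054975


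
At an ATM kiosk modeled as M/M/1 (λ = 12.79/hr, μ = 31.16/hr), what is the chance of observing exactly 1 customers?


ρ = 12.79/31.16 = 0.4105
P_n = (1−ρ)·ρ^n = (1 − 0.4105)·0.4105^1 = 0.5895·0.410462 = 0.241983

Final: 0.241983


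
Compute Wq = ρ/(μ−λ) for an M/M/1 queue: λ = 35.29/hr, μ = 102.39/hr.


ρ = 35.29/102.39 = 0.3447
Wq = ρ/(μ−λ) = 0.3447/(102.39 − 35.29) = 0.3447/67.10 = 0.005137 hr

Final: 0.005137 hr


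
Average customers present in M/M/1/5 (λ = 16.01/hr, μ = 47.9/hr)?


ρ = 16.01/47.9 = 0.3342
L = ρ[1 − (K+1)ρ^K + Kρ^(K+1)] / [(1−ρ)(1−ρ^(K+1))]
Numerator: 0.3342·(1 − 6·0.004171 + 5·0.001394) = 0.328203
Denominator: (0.6658)·(0.998606) = 0.664834
L = 0.328203/0.664834 = 0.4937

Final: 0.4937


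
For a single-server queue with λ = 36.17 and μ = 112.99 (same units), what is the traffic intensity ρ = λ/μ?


ρ = λ/μ = 36.17/112.99 = 0.3201

Final: 0.3201


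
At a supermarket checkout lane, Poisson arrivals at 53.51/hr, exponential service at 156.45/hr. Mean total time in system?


W = 1/(μ−λ) = 1/(156.45 − 53.51) = 1/102.94 = 0.009714 hr

Final: 0.009714 hr


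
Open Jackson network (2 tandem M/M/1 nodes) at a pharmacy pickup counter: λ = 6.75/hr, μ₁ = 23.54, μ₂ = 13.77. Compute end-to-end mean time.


Each node sees arrival rate λ = 6.75/hr (tandem ⇒ throughput preserved).
W₁ = 1/(μ₁−λ) = 1/(23.54−6.75) = 0.05956 hr
W₂ = 1/(μ₂−λ) = 1/(13.77−6.75) = 0.14245 hr
W_total = W₁ + W₂ = 0.05956 + 0.14245 = 0.20201 hr

Final: 0.20201 hr


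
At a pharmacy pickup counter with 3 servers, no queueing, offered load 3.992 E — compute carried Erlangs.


B(3,3.992) = 0.449980 (Erlang-B)
Carried load = a(1 − B) = 3.992·(1 − 0.449980) = 3.992·0.550020 = 2.1957 E

Final: 2.1957 Erlangs


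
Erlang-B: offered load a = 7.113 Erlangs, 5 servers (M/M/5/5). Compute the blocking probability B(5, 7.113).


B(c,a) = (a^c/c!) / Σ_{k=0}^{c} a^k/k!
a^5/5! = 151.733962
Σ terms (k=0..5): 1.00000 + 7.11300 + 25.29738 + 59.98010 + 106.65961 + 151.73396 = 351.784055
B = 151.733962/351.784055 = 0.431327

Final: 0.431327


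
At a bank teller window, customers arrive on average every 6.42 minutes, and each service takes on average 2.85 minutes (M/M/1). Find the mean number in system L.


λ = 60/6.42 = 9.3458 /hr
μ = 60/2.85 = 21.0526 /hr
ρ = λ/μ = 9.3458/21.0526 = 0.4439
L = ρ/(1−ρ) = 0.4439/0.5561 = 0.7983

Final: 0.7983


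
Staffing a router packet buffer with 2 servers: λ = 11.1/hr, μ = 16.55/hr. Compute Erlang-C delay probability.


a = λ/μ = 0.6707; ρ = a/2 = 0.3353
P₀ = 0.497738 (from M/M/c formula)
C(c,a) = [a^c/(c!(1−ρ))]·P₀ = [0.44983/(2·0.6647)]·0.497738
= 0.33840·0.497738 = 0.168432

Final: 0.168432


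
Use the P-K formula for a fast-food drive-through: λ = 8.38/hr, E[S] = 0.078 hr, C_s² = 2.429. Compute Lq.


ρ = λ·E[S] = 8.38·0.078 = 0.6536
Lq = ρ²(1+C_s²)/(2(1−ρ)) = 0.4272·(1+2.429)/(2·0.3464)
= 0.4272·3.4290/0.6927 = 2.11489

Final: 2.11489


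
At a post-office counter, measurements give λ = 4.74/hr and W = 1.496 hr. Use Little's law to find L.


L = λW = 4.74·1.496 = 7.0910

Final: 7.0910


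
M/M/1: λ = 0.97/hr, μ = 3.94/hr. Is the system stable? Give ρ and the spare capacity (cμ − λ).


Total capacity cμ = 1·3.94 = 3.94/hr
ρ = λ/(cμ) = 0.97/3.94 = 0.2462
Stable ⇔ ρ < 1: YES
Spare capacity = cμ − λ = 3.94 − 0.97 = 2.97/hr

Final: ρ = 0.2462; stable; margin = 2.97/hr


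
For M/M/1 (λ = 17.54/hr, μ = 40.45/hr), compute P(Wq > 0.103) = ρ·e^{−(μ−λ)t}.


ρ = 17.54/40.45 = 0.4336
P(Wq > t) = ρ·e^{−(μ−λ)t} = 0.4336·e^{−2.3597}
= 0.4336·0.094446 = 0.040954

Final: 0.040954


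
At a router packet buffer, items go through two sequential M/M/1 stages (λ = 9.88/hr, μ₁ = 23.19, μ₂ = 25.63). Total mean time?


Each node sees arrival rate λ = 9.88/hr (tandem ⇒ throughput preserved).
W₁ = 1/(μ₁−λ) = 1/(23.19−9.88) = 0.07513 hr
W₂ = 1/(μ₂−λ) = 1/(25.63−9.88) = 0.06349 hr
W_total = W₁ + W₂ = 0.07513 + 0.06349 = 0.13862 hr

Final: 0.13862 hr
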